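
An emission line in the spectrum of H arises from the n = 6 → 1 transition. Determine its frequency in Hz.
3.20e+15 Hz

First, find the transition energy:
E_6 = -13.6057 / 6² = -0.377936 eV
E_1 = -13.6057 / 1² = -13.605700 eV
|ΔE| = |E_1 - E_6| = 13.227764 eV

Convert to Joules: E = 13.227764 eV × (1.602177 × 10⁻¹⁹ J/eV) = 2.1193e-18 J

Using E = hf:
f = E/h = 2.1193e-18 J / (6.62607 × 10⁻³⁴ J·s)
f = 3.20e+15 Hz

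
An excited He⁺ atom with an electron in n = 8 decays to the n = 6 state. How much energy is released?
0.6614 eV

The energy levels are E_n = -13.6057 Z² eV / n².

Energy at n = 8: E_8 = -13.6057 × 2² / 8² = -0.8503563 eV
Energy at n = 6: E_6 = -13.6057 × 2² / 6² = -1.5117444 eV

For emission (electron falling to lower state), the photon energy is:
E_photon = E_8 - E_6 = |-0.8503563 - (-1.5117444)|
E_photon = 0.6614 eV

This energy is carried away by the emitted photon.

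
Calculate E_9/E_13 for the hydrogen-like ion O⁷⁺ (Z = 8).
2.0864

Using E_n = -13.6057 Z² / n² eV with Z = 8:

E_9 = -13.6057 × 8² / 9² = -870.7648 / 81 = -10.7501827160 eV
E_13 = -13.6057 × 8² / 13² = -870.7648 / 169 = -5.1524544379 eV

The ratio is:
E_9/E_13 = (-10.7501827160) / (-5.1524544379)
E_9/E_13 = (-870.7648/81) / (-870.7648/169)
E_9/E_13 = 169/81
E_9/E_13 = 2.0864
(Note: the Z² factors cancel in the ratio.)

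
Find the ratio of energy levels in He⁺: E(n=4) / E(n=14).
12.2500

Using E_n = -13.6057 Z² / n² eV with Z = 2:

E_4 = -13.6057 × 2² / 4² = -54.4228 / 16 = -3.4014250000 eV
E_14 = -13.6057 × 2² / 14² = -54.4228 / 196 = -0.2776673469 eV

The ratio is:
E_4/E_14 = (-3.4014250000) / (-0.2776673469)
E_4/E_14 = (-54.4228/16) / (-54.4228/196)
E_4/E_14 = 196/16
E_4/E_14 = 12.2500
(Note: the Z² factors cancel in the ratio.)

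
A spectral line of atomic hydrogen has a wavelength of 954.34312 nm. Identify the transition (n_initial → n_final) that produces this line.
n = 8 → n = 3

First, find the photon energy from the wavelength (hc = 1239.84 eV·nm):
E = hc/λ = 1239.84 eV·nm / 954.34312 nm = 1.2991554 eV

The energy levels of hydrogen satisfy E_n = -13.6057 / n² eV, so an emission n_i → n_f releases
ΔE = 13.6057 × (1/n_f² − 1/n_i²) eV.

Setting ΔE equal to the photon energy:
1/n_f² − 1/n_i² = 1.2991554 / 13.6057 = 0.095486112

Since 1/n_i² must be positive, we need 1/n_f² > 0.095486112, i.e. n_f ≤ 3. For each allowed n_f, solve n_i = (1/n_f² − 0.095486112)^(−1/2) and check whether it is a whole number:
  n_f = 1: 1/n_i² = 1.000000000 − 0.095486112 = 0.904513888 → n_i = 1.051  (not an integer) ✗
  n_f = 2: 1/n_i² = 0.250000000 − 0.095486112 = 0.154513888 → n_i = 2.544  (not an integer) ✗
  n_f = 3: 1/n_i² = 0.111111111 − 0.095486112 = 0.015624999 → n_i = 8.000  → integer, n_i = 8 ✓

Only n_f = 3 gives an integer upper level, n_i = 8.

The transition is from n = 8 to n = 3 (emission).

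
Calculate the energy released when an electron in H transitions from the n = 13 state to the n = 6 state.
0.297429 eV

The energy levels are E_n = -13.6057 eV / n².

Energy at n = 13: E_13 = -13.6057 / 13² = -0.080507101 eV
Energy at n = 6: E_6 = -13.6057 / 6² = -0.377936111 eV

For emission (electron falling to lower state), the photon energy is:
E_photon = E_13 - E_6 = |-0.080507101 - (-0.377936111)|
E_photon = 0.297429 eV

This energy is carried away by the emitted photon.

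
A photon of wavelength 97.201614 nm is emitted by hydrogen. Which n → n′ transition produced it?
n = 4 → n = 1

First, find the photon energy from the wavelength (hc = 1239.84 eV·nm):
E = hc/λ = 1239.84 eV·nm / 97.201614 nm = 12.755344 eV

The energy levels of hydrogen satisfy E_n = -13.6057 / n² eV, so an emission n_i → n_f releases
ΔE = 13.6057 × (1/n_f² − 1/n_i²) eV.

Setting ΔE equal to the photon energy:
1/n_f² − 1/n_i² = 12.755344 / 13.6057 = 0.93750002

Since 1/n_i² must be positive, we need 1/n_f² > 0.93750002, i.e. n_f ≤ 1. For each allowed n_f, solve n_i = (1/n_f² − 0.93750002)^(−1/2) and check whether it is a whole number:
  n_f = 1: 1/n_i² = 1.00000000 − 0.93750002 = 0.06249998 → n_i = 4.000  → integer, n_i = 4 ✓

Only n_f = 1 gives an integer upper level, n_i = 4.

The transition is from n = 4 to n = 1 (emission).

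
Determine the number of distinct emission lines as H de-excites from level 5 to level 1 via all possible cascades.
10

The electron can occupy levels n = 1, 2, ..., 5 during de-excitation — that is m = 5 - 1 + 1 = 5 distinct levels.

The number of distinct spectral lines equals the number of ways to choose 2 of these m levels (each pair gives one possible emission transition):

Number of lines = m(m-1)/2 = 5×4/2 = 10

These correspond to all possible transitions between the 5 levels:
5 → 4, 5 → 3, 5 → 2, 5 → 1, 4 → 3, 4 → 2, 4 → 1, 3 → 2...

Each transition produces a photon with a unique energy (and thus wavelength). This count does not depend on Z.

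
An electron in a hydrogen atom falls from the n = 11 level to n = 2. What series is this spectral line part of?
Balmer series

The spectral series in hydrogen are named based on the final (lower) energy level:
- Lyman series: n_final = 1 (ultraviolet)
- Balmer series: n_final = 2 (visible/near-UV)
- Paschen series: n_final = 3 (infrared)
- Brackett series: n_final = 4 (infrared)
- Pfund series: n_final = 5 (far infrared)

Since this transition ends at n = 2, it belongs to the Balmer series.

For reference, this 11 → 2 line has photon energy
ΔE = 13.6057 eV × (1/2² - 1/11²) = 3.2889812 eV,
corresponding to wavelength λ = hc/ΔE = 1239.84 eV·nm / 3.2889812 eV = 376.968 nm in the visible/near-UV region.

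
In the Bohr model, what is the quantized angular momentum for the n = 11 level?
1.16e-33 J·s (or 11ℏ)

In the Bohr model, angular momentum is quantized:
L = nℏ

where ℏ = h/(2π) = 1.0546e-34 J·s

For n = 11:
L = 11 × 1.0546e-34 J·s
L = 1.16e-33 J·s

This can also be written as L = 11ℏ.
The angular momentum is an integer multiple of the reduced Planck constant.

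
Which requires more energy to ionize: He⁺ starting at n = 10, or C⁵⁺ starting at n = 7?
C⁵⁺ at n = 7 (E = -10.00 eV)

Using E_n = -13.6057 Z² / n² eV:

He⁺ (Z = 2) at n = 10:
E = -13.6057 × 2² / 10² = -13.6057 × 4 / 100 = -0.54423 eV

C⁵⁺ (Z = 6) at n = 7:
E = -13.6057 × 6² / 7² = -13.6057 × 36 / 49 = -9.99602 eV

Since -9.99602 eV < -0.54423 eV,
C⁵⁺ at n = 7 is more tightly bound (requires more energy to ionize).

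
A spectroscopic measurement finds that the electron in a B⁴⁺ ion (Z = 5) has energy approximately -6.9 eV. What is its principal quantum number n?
n = 7

The exact energy levels follow E_n = -13.6057 Z² / n² eV with Z = 5.

The measured value (-6.9 eV) is reported to only 2 significant figures, so we must test candidate n values and see which one matches to that precision.

Candidate energies:
  n = 5:  E = -13.6057 × 5² / 5² = -13.60570 eV
  n = 6:  E = -13.6057 × 5² / 6² = -9.44840 eV
  n = 7:  E = -13.6057 × 5² / 7² = -6.94168 eV  ← matches
  n = 8:  E = -13.6057 × 5² / 8² = -5.31473 eV
  n = 9:  E = -13.6057 × 5² / 9² = -4.19929 eV

Checking against the measurement of -6.9 eV (2 sig figs), only n = 7 agrees:
E_7 = -6.94168 eV, which rounds to -6.9 eV ✓

Therefore n = 7.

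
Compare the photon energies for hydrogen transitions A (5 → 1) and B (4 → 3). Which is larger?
5 → 1

Calculate the energy for each transition:

Transition 5 → 1:
ΔE₁ = |E_1 - E_5| = |-13.6057/1² - (-13.6057/5²)|
ΔE₁ = |-13.60570000 - (-0.54422800)| = 13.06147 eV

Transition 4 → 3:
ΔE₂ = |E_3 - E_4| = |-13.6057/3² - (-13.6057/4²)|
ΔE₂ = |-1.51174444 - (-0.85035625)| = 0.66139 eV

Since 13.06147 eV > 0.66139 eV, the transition 5 → 1 emits the more energetic photon.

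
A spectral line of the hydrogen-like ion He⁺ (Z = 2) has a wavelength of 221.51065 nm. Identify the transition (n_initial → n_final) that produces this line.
n = 11 → n = 3

First, find the photon energy from the wavelength (hc = 1239.84 eV·nm):
E = hc/λ = 1239.84 eV·nm / 221.51065 nm = 5.5972027 eV

The energy levels of He⁺ satisfy E_n = -13.6057 × 2² / n² eV, so an emission n_i → n_f releases
ΔE = 13.6057 × 2² × (1/n_f² − 1/n_i²) eV.

Setting ΔE equal to the photon energy:
1/n_f² − 1/n_i² = 5.5972027 / (13.6057 × 2²) = 0.10284665

Since 1/n_i² must be positive, we need 1/n_f² > 0.10284665, i.e. n_f ≤ 3. For each allowed n_f, solve n_i = (1/n_f² − 0.10284665)^(−1/2) and check whether it is a whole number:
  n_f = 1: 1/n_i² = 1.00000000 − 0.10284665 = 0.89715335 → n_i = 1.056  (not an integer) ✗
  n_f = 2: 1/n_i² = 0.25000000 − 0.10284665 = 0.14715335 → n_i = 2.607  (not an integer) ✗
  n_f = 3: 1/n_i² = 0.11111111 − 0.10284665 = 0.00826446 → n_i = 11.000  → integer, n_i = 11 ✓

Only n_f = 3 gives an integer upper level, n_i = 11.

The transition is from n = 11 to n = 3 (emission).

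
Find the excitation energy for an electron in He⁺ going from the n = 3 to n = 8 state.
5.20 eV

The energy levels of a hydrogen-like atom are E_n = -13.6057 Z² eV / n².

Energy at n = 3: E_3 = -13.6057 × 2² / 3² = -6.04698 eV
Energy at n = 8: E_8 = -13.6057 × 2² / 8² = -0.85036 eV

The excitation energy is the difference:
ΔE = E_8 - E_3
ΔE = -0.85036 - (-6.04698)
ΔE = 5.20 eV

Since this is positive, energy must be absorbed (photon absorption).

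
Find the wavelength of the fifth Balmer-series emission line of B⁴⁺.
15.88 nm

The lines of a series are numbered from the longest wavelength (smallest ΔE) outward; the fifth line is the transition from n = n_f + 5 to n_f.
The Balmer series has all transitions ending at n_f = 2.

For B⁴⁺ (Z = 5), the fifth line (ε-line) is the jump from n = 7 to n = 2:
E_7 = -13.6057 × 5² / 7² = -6.9417 eV
E_2 = -13.6057 × 5² / 2² = -85.0356 eV
ΔE = E_7 - E_2 = 78.0939 eV

λ = hc/E = 1239.84 eV·nm / 78.0939 eV
λ = 15.88 nm

This is the ε-line of the Balmer series in B⁴⁺.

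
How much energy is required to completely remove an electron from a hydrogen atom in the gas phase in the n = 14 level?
0.07 eV

The ionization energy is the energy needed to remove the electron completely (n → ∞).

For hydrogen, E_n = -13.6057 eV / n².

At n = 14: E_14 = -13.6057 / 14² = -0.06942 eV
At n = ∞: E_∞ = 0 eV

Ionization energy = E_∞ - E_14 = 0 - (-0.06942) = 0.06942 eV
Ionization energy ≈ 0.07 eV

This is also called the binding energy of the electron in state n = 14.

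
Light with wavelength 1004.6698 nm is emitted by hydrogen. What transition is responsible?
n = 7 → n = 3

First, find the photon energy from the wavelength (hc = 1239.84 eV·nm):
E = hc/λ = 1239.84 eV·nm / 1004.6698 nm = 1.2340771 eV

The energy levels of hydrogen satisfy E_n = -13.6057 / n² eV, so an emission n_i → n_f releases
ΔE = 13.6057 × (1/n_f² − 1/n_i²) eV.

Setting ΔE equal to the photon energy:
1/n_f² − 1/n_i² = 1.2340771 / 13.6057 = 0.090702948

Since 1/n_i² must be positive, we need 1/n_f² > 0.090702948, i.e. n_f ≤ 3. For each allowed n_f, solve n_i = (1/n_f² − 0.090702948)^(−1/2) and check whether it is a whole number:
  n_f = 1: 1/n_i² = 1.000000000 − 0.090702948 = 0.909297052 → n_i = 1.049  (not an integer) ✗
  n_f = 2: 1/n_i² = 0.250000000 − 0.090702948 = 0.159297052 → n_i = 2.506  (not an integer) ✗
  n_f = 3: 1/n_i² = 0.111111111 − 0.090702948 = 0.020408163 → n_i = 7.000  → integer, n_i = 7 ✓

Only n_f = 3 gives an integer upper level, n_i = 7.

The transition is from n = 7 to n = 3 (emission).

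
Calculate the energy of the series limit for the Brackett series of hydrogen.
0.850 eV

The series limit corresponds to the transition from n = ∞ to n = 4.
This is the highest energy (shortest wavelength) transition in the Brackett series.

E_∞ = 0 eV
E_4 = -13.6057 / 4² = -0.850 eV

Energy at series limit:
ΔE = E_∞ - E_4 = 0 - (-0.850) = 0.850 eV

This energy equals the ionization energy from the n = 4 state of hydrogen.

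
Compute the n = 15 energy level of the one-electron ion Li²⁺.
-0.54 eV

For hydrogen-like ions, the energy levels scale with Z²:
E_n = -13.6057 Z² / n² eV

For Li²⁺ (Z = 3) at n = 15:
E_15 = -13.6057 × 3² / 15²
E_15 = -13.6057 × 9 / 225
E_15 = -122.4513 / 225
E_15 = -0.54 eV

The energy is 9 times more negative than hydrogen at the same n due to the stronger nuclear charge.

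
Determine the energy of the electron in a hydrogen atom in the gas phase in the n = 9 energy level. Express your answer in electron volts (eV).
-0.167972 eV

The energy levels of a hydrogen-like atom are given by:
E_n = -13.6057 eV / n²

For n = 9:
E_9 = -13.6057 eV / 9²
E_9 = -13.6057 eV / 81
E_9 = -0.167972 eV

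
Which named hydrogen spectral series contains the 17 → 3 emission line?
Paschen series

The spectral series in hydrogen are named based on the final (lower) energy level:
- Lyman series: n_final = 1 (ultraviolet)
- Balmer series: n_final = 2 (visible/near-UV)
- Paschen series: n_final = 3 (infrared)
- Brackett series: n_final = 4 (infrared)
- Pfund series: n_final = 5 (far infrared)

Since this transition ends at n = 3, it belongs to the Paschen series.

For reference, this 17 → 3 line has photon energy
ΔE = 13.6057 eV × (1/3² - 1/17²) = 1.464666 eV,
corresponding to wavelength λ = hc/ΔE = 1239.84 eV·nm / 1.464666 eV = 846.50 nm in the infrared region.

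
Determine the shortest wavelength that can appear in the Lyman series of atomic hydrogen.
91.12651 nm

The series limit corresponds to the transition from n = ∞ to n = 1.
This is the highest energy (shortest wavelength) transition in the Lyman series.

E_∞ = 0 eV
E_1 = -13.6057 / 1² = -13.6057000 eV

Energy at series limit:
ΔE = E_∞ - E_1 = 0 - (-13.6057000) = 13.6057000 eV
λ = hc/E = 1239.84 eV·nm / 13.6057000 eV = 91.12651 nm

This energy equals the ionization energy from the n = 1 state of hydrogen.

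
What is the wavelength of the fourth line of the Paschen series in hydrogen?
1004.670 nm

The lines of a series are numbered from the longest wavelength (smallest ΔE) outward; the fourth line is the transition from n = n_f + 4 to n_f.
The Paschen series has all transitions ending at n_f = 3.

For H, the fourth line (δ-line) is the jump from n = 7 to n = 3:
E_7 = -13.6057 / 7² = -0.27766735 eV
E_3 = -13.6057 / 3² = -1.51174444 eV
ΔE = E_7 - E_3 = 1.23407709 eV

λ = hc/E = 1239.84 eV·nm / 1.23407709 eV
λ = 1004.670 nm

This is the δ-line of the Paschen series in H.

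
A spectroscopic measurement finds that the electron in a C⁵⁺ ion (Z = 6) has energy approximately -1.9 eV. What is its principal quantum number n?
n = 16

The exact energy levels follow E_n = -13.6057 Z² / n² eV with Z = 6.

The measured value (-1.9 eV) is reported to only 2 significant figures, so we must test candidate n values and see which one matches to that precision.

Candidate energies:
  n = 14:  E = -13.6057 × 6² / 14² = -2.49901 eV
  n = 15:  E = -13.6057 × 6² / 15² = -2.17691 eV
  n = 16:  E = -13.6057 × 6² / 16² = -1.91330 eV  ← matches
  n = 17:  E = -13.6057 × 6² / 17² = -1.69483 eV
  n = 18:  E = -13.6057 × 6² / 18² = -1.51174 eV

Checking against the measurement of -1.9 eV (2 sig figs), only n = 16 agrees:
E_16 = -1.91330 eV, which rounds to -1.9 eV ✓

Therefore n = 16.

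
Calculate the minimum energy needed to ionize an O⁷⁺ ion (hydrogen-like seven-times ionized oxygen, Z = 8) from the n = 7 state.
17.770710 eV

The ionization energy is the energy needed to remove the electron completely (n → ∞).

For a hydrogen-like ion with Z = 8, E_n = -13.6057 Z² / n² eV.

At n = 7: E_7 = -13.6057 × 8² / 7² = -17.770710204 eV
At n = ∞: E_∞ = 0 eV

Ionization energy = E_∞ - E_7 = 0 - (-17.770710204) = 17.770710204 eV
Ionization energy ≈ 17.770710 eV

This is also called the binding energy of the electron in state n = 7.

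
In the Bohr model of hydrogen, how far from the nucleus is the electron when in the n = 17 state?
15.293221 nm (or 152.932214 Å)

The Bohr radius formula is:
r_n = n² a₀ / Z

where a₀ = 0.052917721 nm is the Bohr radius.

For H (Z = 1) at n = 17:
r_17 = 17² × 0.052917721 nm / 1
r_17 = 289 × 0.052917721 nm / 1
r_17 = 15.2932214 nm / 1
r_17 = 15.293221 nm

The electron orbits at approximately 15.293221 nm from the nucleus.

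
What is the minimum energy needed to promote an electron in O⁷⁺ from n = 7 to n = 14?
13.33 eV

The energy levels of a hydrogen-like atom are E_n = -13.6057 Z² eV / n².

Energy at n = 7: E_7 = -13.6057 × 8² / 7² = -17.77071 eV
Energy at n = 14: E_14 = -13.6057 × 8² / 14² = -4.44268 eV

The excitation energy is the difference:
ΔE = E_14 - E_7
ΔE = -4.44268 - (-17.77071)
ΔE = 13.33 eV

Since this is positive, energy must be absorbed (photon absorption).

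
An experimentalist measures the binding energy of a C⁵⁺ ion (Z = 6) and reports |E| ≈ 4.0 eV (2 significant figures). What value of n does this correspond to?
n = 11

The exact energy levels follow E_n = -13.6057 Z² / n² eV with Z = 6.

The measured value (-4.0 eV) is reported to only 2 significant figures, so we must test candidate n values and see which one matches to that precision.

Candidate energies:
  n = 9:  E = -13.6057 × 6² / 9² = -6.04698 eV
  n = 10:  E = -13.6057 × 6² / 10² = -4.89805 eV
  n = 11:  E = -13.6057 × 6² / 11² = -4.04798 eV  ← matches
  n = 12:  E = -13.6057 × 6² / 12² = -3.40143 eV
  n = 13:  E = -13.6057 × 6² / 13² = -2.89826 eV

Checking against the measurement of -4.0 eV (2 sig figs), only n = 11 agrees:
E_11 = -4.04798 eV, which rounds to -4.0 eV ✓

Therefore n = 11.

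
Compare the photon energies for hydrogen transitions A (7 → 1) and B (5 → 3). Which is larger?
7 → 1

Calculate the energy for each transition:

Transition 7 → 1:
ΔE₁ = |E_1 - E_7| = |-13.6057/1² - (-13.6057/7²)|
ΔE₁ = |-13.60570000000 - (-0.27766734694)| = 13.32803265 eV

Transition 5 → 3:
ΔE₂ = |E_3 - E_5| = |-13.6057/3² - (-13.6057/5²)|
ΔE₂ = |-1.51174444444 - (-0.54422800000)| = 0.96751644 eV

Since 13.32803265 eV > 0.96751644 eV, the transition 7 → 1 emits the more energetic photon.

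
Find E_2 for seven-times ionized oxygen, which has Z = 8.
-217.69120 eV

For hydrogen-like ions, the energy levels scale with Z²:
E_n = -13.6057 Z² / n² eV

For O⁷⁺ (Z = 8) at n = 2:
E_2 = -13.6057 × 8² / 2²
E_2 = -13.6057 × 64 / 4
E_2 = -870.7648 / 4
E_2 = -217.69120 eV

The energy is 64 times more negative than hydrogen at the same n due to the stronger nuclear charge.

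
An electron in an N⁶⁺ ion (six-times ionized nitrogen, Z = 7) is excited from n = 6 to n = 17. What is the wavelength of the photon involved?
76.4766 nm

First, find the transition energy using E_n = -13.6057 Z² / n² eV:
E_6 = -13.6057 × 7² / 6² = -18.518869 eV
E_17 = -13.6057 × 7² / 17² = -2.306849 eV

Photon energy: |ΔE| = |E_17 - E_6| = 16.212020 eV

Convert to wavelength using E = hc/λ with hc = 1239.84 eV·nm:
λ = hc/E = 1239.84 eV·nm / 16.212020 eV
λ = 76.4766 nm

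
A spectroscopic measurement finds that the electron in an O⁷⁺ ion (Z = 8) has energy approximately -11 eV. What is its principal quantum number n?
n = 9

The exact energy levels follow E_n = -13.6057 Z² / n² eV with Z = 8.

The measured value (-11 eV) is reported to only 2 significant figures, so we must test candidate n values and see which one matches to that precision.

Candidate energies:
  n = 7:  E = -13.6057 × 8² / 7² = -17.77071 eV
  n = 8:  E = -13.6057 × 8² / 8² = -13.60570 eV
  n = 9:  E = -13.6057 × 8² / 9² = -10.75018 eV  ← matches
  n = 10:  E = -13.6057 × 8² / 10² = -8.70765 eV
  n = 11:  E = -13.6057 × 8² / 11² = -7.19640 eV

Checking against the measurement of -11 eV (2 sig figs), only n = 9 agrees:
E_9 = -10.75018 eV, which rounds to -11 eV ✓

Therefore n = 9.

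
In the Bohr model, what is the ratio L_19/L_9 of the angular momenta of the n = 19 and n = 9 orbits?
2.111

In the Bohr model, L_n = nℏ, so the ratio is purely the ratio of quantum numbers:

L_19/L_9 = 19ℏ / 9ℏ = 19/9 = 2.111

The angular momentum scales linearly with n.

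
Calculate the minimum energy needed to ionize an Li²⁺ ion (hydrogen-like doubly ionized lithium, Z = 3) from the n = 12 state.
0.850 eV

The ionization energy is the energy needed to remove the electron completely (n → ∞).

For a hydrogen-like ion with Z = 3, E_n = -13.6057 Z² / n² eV.

At n = 12: E_12 = -13.6057 × 3² / 12² = -0.850356 eV
At n = ∞: E_∞ = 0 eV

Ionization energy = E_∞ - E_12 = 0 - (-0.850356) = 0.850356 eV
Ionization energy ≈ 0.850 eV

This is also called the binding energy of the electron in state n = 12.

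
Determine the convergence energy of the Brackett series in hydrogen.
0.850356 eV

The series limit corresponds to the transition from n = ∞ to n = 4.
This is the highest energy (shortest wavelength) transition in the Brackett series.

E_∞ = 0 eV
E_4 = -13.6057 / 4² = -0.850356 eV

Energy at series limit:
ΔE = E_∞ - E_4 = 0 - (-0.850356) = 0.850356 eV

This energy equals the ionization energy from the n = 4 state of hydrogen.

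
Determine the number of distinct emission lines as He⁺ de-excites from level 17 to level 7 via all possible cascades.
55

The electron can occupy levels n = 7, 8, ..., 17 during de-excitation — that is m = 17 - 7 + 1 = 11 distinct levels.

The number of distinct spectral lines equals the number of ways to choose 2 of these m levels (each pair gives one possible emission transition):

Number of lines = m(m-1)/2 = 11×10/2 = 55

These correspond to all possible transitions between the 11 levels:
17 → 16, 17 → 15, 17 → 14, 17 → 13, 17 → 12, 17 → 11, 17 → 10, 17 → 9...

Each transition produces a photon with a unique energy (and thus wavelength). This count does not depend on Z.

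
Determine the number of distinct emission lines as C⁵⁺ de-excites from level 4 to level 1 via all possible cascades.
6

The electron can occupy levels n = 1, 2, ..., 4 during de-excitation — that is m = 4 - 1 + 1 = 4 distinct levels.

The number of distinct spectral lines equals the number of ways to choose 2 of these m levels (each pair gives one possible emission transition):

Number of lines = m(m-1)/2 = 4×3/2 = 6

These correspond to all possible transitions between the 4 levels:
4 → 3, 4 → 2, 4 → 1, 3 → 2, 3 → 1, 2 → 1

Each transition produces a photon with a unique energy (and thus wavelength). This count does not depend on Z.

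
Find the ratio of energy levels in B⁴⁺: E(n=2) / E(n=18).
81.000

Using E_n = -13.6057 Z² / n² eV with Z = 5:

E_2 = -13.6057 × 5² / 2² = -340.1425 / 4 = -85.035625000 eV
E_18 = -13.6057 × 5² / 18² = -340.1425 / 324 = -1.049822531 eV

The ratio is:
E_2/E_18 = (-85.035625000) / (-1.049822531)
E_2/E_18 = (-340.1425/4) / (-340.1425/324)
E_2/E_18 = 324/4
E_2/E_18 = 81.000
(Note: the Z² factors cancel in the ratio.)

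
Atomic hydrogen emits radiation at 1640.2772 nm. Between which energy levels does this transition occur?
n = 12 → n = 4

First, find the photon energy from the wavelength (hc = 1239.84 eV·nm):
E = hc/λ = 1239.84 eV·nm / 1640.2772 nm = 0.75587224 eV

The energy levels of hydrogen satisfy E_n = -13.6057 / n² eV, so an emission n_i → n_f releases
ΔE = 13.6057 × (1/n_f² − 1/n_i²) eV.

Setting ΔE equal to the photon energy:
1/n_f² − 1/n_i² = 0.75587224 / 13.6057 = 0.055555557

Since 1/n_i² must be positive, we need 1/n_f² > 0.055555557, i.e. n_f ≤ 4. For each allowed n_f, solve n_i = (1/n_f² − 0.055555557)^(−1/2) and check whether it is a whole number:
  n_f = 1: 1/n_i² = 1.000000000 − 0.055555557 = 0.944444443 → n_i = 1.029  (not an integer) ✗
  n_f = 2: 1/n_i² = 0.250000000 − 0.055555557 = 0.194444443 → n_i = 2.268  (not an integer) ✗
  n_f = 3: 1/n_i² = 0.111111111 − 0.055555557 = 0.055555554 → n_i = 4.243  (not an integer) ✗
  n_f = 4: 1/n_i² = 0.062500000 − 0.055555557 = 0.006944443 → n_i = 12.000  → integer, n_i = 12 ✓

Only n_f = 4 gives an integer upper level, n_i = 12.

The transition is from n = 12 to n = 4 (emission).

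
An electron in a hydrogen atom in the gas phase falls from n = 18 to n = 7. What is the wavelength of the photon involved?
5260.82 nm

First, find the transition energy using E_n = -13.6057 / n² eV:
E_18 = -13.6057 / 18² = -0.04199290 eV
E_7 = -13.6057 / 7² = -0.27766735 eV

Photon energy: |ΔE| = |E_7 - E_18| = 0.23567445 eV

Convert to wavelength using E = hc/λ with hc = 1239.84 eV·nm:
λ = hc/E = 1239.84 eV·nm / 0.23567445 eV
λ = 5260.82 nm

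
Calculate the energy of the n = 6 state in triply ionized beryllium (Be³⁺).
-6.047 eV

For hydrogen-like ions, the energy levels scale with Z²:
E_n = -13.6057 Z² / n² eV

For Be³⁺ (Z = 4) at n = 6:
E_6 = -13.6057 × 4² / 6²
E_6 = -13.6057 × 16 / 36
E_6 = -217.6912 / 36
E_6 = -6.047 eV

The energy is 16 times more negative than hydrogen at the same n due to the stronger nuclear charge.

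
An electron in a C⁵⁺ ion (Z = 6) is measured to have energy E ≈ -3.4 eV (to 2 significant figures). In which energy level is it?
n = 12

The exact energy levels follow E_n = -13.6057 Z² / n² eV with Z = 6.

The measured value (-3.4 eV) is reported to only 2 significant figures, so we must test candidate n values and see which one matches to that precision.

Candidate energies:
  n = 10:  E = -13.6057 × 6² / 10² = -4.89805 eV
  n = 11:  E = -13.6057 × 6² / 11² = -4.04798 eV
  n = 12:  E = -13.6057 × 6² / 12² = -3.40143 eV  ← matches
  n = 13:  E = -13.6057 × 6² / 13² = -2.89826 eV
  n = 14:  E = -13.6057 × 6² / 14² = -2.49901 eV

Checking against the measurement of -3.4 eV (2 sig figs), only n = 12 agrees:
E_12 = -3.40143 eV, which rounds to -3.4 eV ✓

Therefore n = 12.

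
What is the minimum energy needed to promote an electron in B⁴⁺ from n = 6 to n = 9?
5.249 eV

The energy levels of a hydrogen-like atom are E_n = -13.6057 Z² eV / n².

Energy at n = 6: E_6 = -13.6057 × 5² / 6² = -9.448403 eV
Energy at n = 9: E_9 = -13.6057 × 5² / 9² = -4.199290 eV

The excitation energy is the difference:
ΔE = E_9 - E_6
ΔE = -4.199290 - (-9.448403)
ΔE = 5.249 eV

Since this is positive, energy must be absorbed (photon absorption).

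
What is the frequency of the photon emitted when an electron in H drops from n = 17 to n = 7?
5.5756e+13 Hz

First, find the transition energy:
E_17 = -13.6057 / 17² = -0.04707855 eV
E_7 = -13.6057 / 7² = -0.27766735 eV
|ΔE| = |E_7 - E_17| = 0.23058880 eV

Convert to Joules: E = 0.23058880 eV × (1.602177 × 10⁻¹⁹ J/eV) = 3.694441e-20 J

Using E = hf:
f = E/h = 3.694441e-20 J / (6.62607 × 10⁻³⁴ J·s)
f = 5.5756e+13 Hz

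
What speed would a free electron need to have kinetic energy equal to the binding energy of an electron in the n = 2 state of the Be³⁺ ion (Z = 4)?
4.3754e+06 m/s (or 1.46% of c)

The binding energy at n = 2 for Be³⁺ is:
E_2 = -13.6057 × 4²/2² = -54.422800 eV
|E_2| = 54.422800 eV

Convert to Joules:
KE = 54.422800 eV × (1.602177 × 10⁻¹⁹ J/eV) = 8.719496e-18 J

Using KE = ½mv²:
v = √(2·KE/m_e)
v = √(2 × 8.719496e-18 J / 9.10938 × 10⁻³¹ kg)
v = 4.3754e+06 m/s

This is approximately 1.46% the speed of light.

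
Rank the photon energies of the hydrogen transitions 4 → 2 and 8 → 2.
8 → 2

Calculate the energy for each transition:

Transition 4 → 2:
ΔE₁ = |E_2 - E_4| = |-13.6057/2² - (-13.6057/4²)|
ΔE₁ = |-3.4014250000 - (-0.8503562500)| = 2.5510688 eV

Transition 8 → 2:
ΔE₂ = |E_2 - E_8| = |-13.6057/2² - (-13.6057/8²)|
ΔE₂ = |-3.4014250000 - (-0.2125890625)| = 3.1888359 eV

Since 3.1888359 eV > 2.5510688 eV, the transition 8 → 2 emits the more energetic photon.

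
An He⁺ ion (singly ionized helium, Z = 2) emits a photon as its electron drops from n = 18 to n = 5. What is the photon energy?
2.008940 eV

The energy levels are E_n = -13.6057 Z² eV / n².

Energy at n = 18: E_18 = -13.6057 × 2² / 18² = -0.167971605 eV
Energy at n = 5: E_5 = -13.6057 × 2² / 5² = -2.176912000 eV

For emission (electron falling to lower state), the photon energy is:
E_photon = E_18 - E_5 = |-0.167971605 - (-2.176912000)|
E_photon = 2.008940 eV

This energy is carried away by the emitted photon.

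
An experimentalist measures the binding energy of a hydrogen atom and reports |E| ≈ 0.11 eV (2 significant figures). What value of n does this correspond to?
n = 11

The exact energy levels follow E_n = -13.6057 eV / n².

The measured value (-0.11 eV) is reported to only 2 significant figures, so we must test candidate n values and see which one matches to that precision.

Candidate energies:
  n = 9:  E = -13.6057/9² = -0.16797 eV
  n = 10:  E = -13.6057/10² = -0.13606 eV
  n = 11:  E = -13.6057/11² = -0.11244 eV  ← matches
  n = 12:  E = -13.6057/12² = -0.09448 eV
  n = 13:  E = -13.6057/13² = -0.08051 eV

Checking against the measurement of -0.11 eV (2 sig figs), only n = 11 agrees:
E_11 = -0.11244 eV, which rounds to -0.11 eV ✓

Therefore n = 11.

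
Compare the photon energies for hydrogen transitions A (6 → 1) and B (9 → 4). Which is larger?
6 → 1

Calculate the energy for each transition:

Transition 6 → 1:
ΔE₁ = |E_1 - E_6| = |-13.6057/1² - (-13.6057/6²)|
ΔE₁ = |-13.605700000 - (-0.377936111)| = 13.227764 eV

Transition 9 → 4:
ΔE₂ = |E_4 - E_9| = |-13.6057/4² - (-13.6057/9²)|
ΔE₂ = |-0.850356250 - (-0.167971605)| = 0.682385 eV

Since 13.227764 eV > 0.682385 eV, the transition 6 → 1 emits the more energetic photon.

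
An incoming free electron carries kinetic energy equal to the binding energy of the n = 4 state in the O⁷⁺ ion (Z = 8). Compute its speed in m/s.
4.375e+06 m/s (or 1.459% of c)

The binding energy at n = 4 for O⁷⁺ is:
E_4 = -13.6057 × 8²/4² = -54.42280 eV
|E_4| = 54.42280 eV

Convert to Joules:
KE = 54.42280 eV × (1.602177 × 10⁻¹⁹ J/eV) = 8.71950e-18 J

Using KE = ½mv²:
v = √(2·KE/m_e)
v = √(2 × 8.71950e-18 J / 9.10938 × 10⁻³¹ kg)
v = 4.375e+06 m/s

This is approximately 1.459% the speed of light.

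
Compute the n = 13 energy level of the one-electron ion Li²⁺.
-0.724564 eV

For hydrogen-like ions, the energy levels scale with Z²:
E_n = -13.6057 Z² / n² eV

For Li²⁺ (Z = 3) at n = 13:
E_13 = -13.6057 × 3² / 13²
E_13 = -13.6057 × 9 / 169
E_13 = -122.4513 / 169
E_13 = -0.724564 eV

The energy is 9 times more negative than hydrogen at the same n due to the stronger nuclear charge.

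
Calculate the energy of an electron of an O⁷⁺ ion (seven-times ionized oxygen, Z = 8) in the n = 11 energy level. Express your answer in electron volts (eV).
-7.1964 eV

The energy levels of a hydrogen-like atom are given by:
E_n = -13.6057 Z² / n² eV  (with Z = 8 for O⁷⁺)

For n = 11:
E_11 = -13.6057 × 8² / 11²
E_11 = -13.6057 × 64 / 121
E_11 = -7.1964 eV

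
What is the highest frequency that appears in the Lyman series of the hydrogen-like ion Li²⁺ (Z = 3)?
2.96086e+16 Hz

The series limit corresponds to the transition from n = ∞ to n = 1.
This is the highest energy (shortest wavelength) transition in the Lyman series.

E_∞ = 0 eV
E_1 = -13.6057 × 3² / 1² = -122.451300 eV

Energy at series limit:
ΔE = E_∞ - E_1 = 0 - (-122.451300) = 122.451300 eV
E = 122.451300 eV × (1.602177 × 10⁻¹⁹ J/eV) = 1.9618866e-17 J
f = E/h = 1.9618866e-17 J / (6.62607 × 10⁻³⁴ J·s) = 2.96086e+16 Hz

This energy equals the ionization energy from the n = 1 state of Li²⁺.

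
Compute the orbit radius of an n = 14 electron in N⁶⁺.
1.4817 nm (or 14.8170 Å)

The Bohr radius formula is:
r_n = n² a₀ / Z

where a₀ = 0.0529177 nm is the Bohr radius.

For N⁶⁺ (Z = 7) at n = 14:
r_14 = 14² × 0.0529177 nm / 7
r_14 = 196 × 0.0529177 nm / 7
r_14 = 10.37187 nm / 7
r_14 = 1.4817 nm

The electron orbits at approximately 1.4817 nm from the nucleus.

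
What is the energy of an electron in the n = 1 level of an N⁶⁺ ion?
-666.68 eV

For hydrogen-like ions, the energy levels scale with Z²:
E_n = -13.6057 Z² / n² eV

For N⁶⁺ (Z = 7) at n = 1:
E_1 = -13.6057 × 7² / 1²
E_1 = -13.6057 × 49 / 1
E_1 = -666.6793 / 1
E_1 = -666.68 eV

The energy is 49 times more negative than hydrogen at the same n due to the stronger nuclear charge.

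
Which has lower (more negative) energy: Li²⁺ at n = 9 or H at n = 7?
Li²⁺ at n = 9 (E = -1.512 eV)

Using E_n = -13.6057 Z² / n² eV:

Li²⁺ (Z = 3) at n = 9:
E = -13.6057 × 3² / 9² = -13.6057 × 9 / 81 = -1.511744 eV

H (Z = 1) at n = 7:
E = -13.6057 × 1² / 7² = -13.6057 × 1 / 49 = -0.277667 eV

Since -1.511744 eV < -0.277667 eV,
Li²⁺ at n = 9 is more tightly bound (requires more energy to ionize).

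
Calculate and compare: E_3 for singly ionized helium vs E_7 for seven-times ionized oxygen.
O⁷⁺ at n = 7 (E = -17.7707 eV)

Using E_n = -13.6057 Z² / n² eV:

He⁺ (Z = 2) at n = 3:
E = -13.6057 × 2² / 3² = -13.6057 × 4 / 9 = -6.0469778 eV

O⁷⁺ (Z = 8) at n = 7:
E = -13.6057 × 8² / 7² = -13.6057 × 64 / 49 = -17.7707102 eV

Since -17.7707102 eV < -6.0469778 eV,
O⁷⁺ at n = 7 is more tightly bound (requires more energy to ionize).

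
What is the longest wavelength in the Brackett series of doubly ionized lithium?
450.00747 nm

The longest wavelength corresponds to the smallest energy transition in the series.
The Brackett series has all transitions ending at n_f = 4.

For Li²⁺ (Z = 3), the first line (α-line) is the jump from n = 5 to n = 4:
E_5 = -13.6057 × 3² / 5² = -4.898052000 eV
E_4 = -13.6057 × 3² / 4² = -7.653206250 eV
ΔE = E_5 - E_4 = 2.755154250 eV

λ = hc/E = 1239.84 eV·nm / 2.755154250 eV
λ = 450.00747 nm

This is the α-line of the Brackett series in Li²⁺.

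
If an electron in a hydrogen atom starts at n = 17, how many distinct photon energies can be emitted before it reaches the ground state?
136

The electron can occupy levels n = 1, 2, ..., 17 during de-excitation — that is m = 17 - 1 + 1 = 17 distinct levels.

The number of distinct spectral lines equals the number of ways to choose 2 of these m levels (each pair gives one possible emission transition):

Number of lines = m(m-1)/2 = 17×16/2 = 136

These correspond to all possible transitions between the 17 levels:
17 → 16, 17 → 15, 17 → 14, 17 → 13, 17 → 12, 17 → 11, 17 → 10, 17 → 9...

Each transition produces a photon with a unique energy (and thus wavelength). This count does not depend on Z.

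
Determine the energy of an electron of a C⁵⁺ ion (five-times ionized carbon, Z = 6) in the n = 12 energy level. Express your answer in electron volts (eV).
-3.4014 eV

The energy levels of a hydrogen-like atom are given by:
E_n = -13.6057 Z² / n² eV  (with Z = 6 for C⁵⁺)

For n = 12:
E_12 = -13.6057 × 6² / 12²
E_12 = -13.6057 × 36 / 144
E_12 = -3.4014 eV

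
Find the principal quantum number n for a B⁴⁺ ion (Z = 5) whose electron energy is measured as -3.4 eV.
n = 10

The exact energy levels follow E_n = -13.6057 Z² / n² eV with Z = 5.

The measured value (-3.4 eV) is reported to only 2 significant figures, so we must test candidate n values and see which one matches to that precision.

Candidate energies:
  n = 8:  E = -13.6057 × 5² / 8² = -5.31473 eV
  n = 9:  E = -13.6057 × 5² / 9² = -4.19929 eV
  n = 10:  E = -13.6057 × 5² / 10² = -3.40143 eV  ← matches
  n = 11:  E = -13.6057 × 5² / 11² = -2.81110 eV
  n = 12:  E = -13.6057 × 5² / 12² = -2.36210 eV

Checking against the measurement of -3.4 eV (2 sig figs), only n = 10 agrees:
E_10 = -3.40143 eV, which rounds to -3.4 eV ✓

Therefore n = 10.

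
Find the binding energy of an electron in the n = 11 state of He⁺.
0.449775 eV

The ionization energy is the energy needed to remove the electron completely (n → ∞).

For a hydrogen-like ion with Z = 2, E_n = -13.6057 Z² / n² eV.

At n = 11: E_11 = -13.6057 × 2² / 11² = -0.449775207 eV
At n = ∞: E_∞ = 0 eV

Ionization energy = E_∞ - E_11 = 0 - (-0.449775207) = 0.449775207 eV
Ionization energy ≈ 0.449775 eV

This is also called the binding energy of the electron in state n = 11.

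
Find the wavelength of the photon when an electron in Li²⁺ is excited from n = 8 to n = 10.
1800.03 nm

First, find the transition energy using E_n = -13.6057 Z² / n² eV:
E_8 = -13.6057 × 3² / 8² = -1.91330156 eV
E_10 = -13.6057 × 3² / 10² = -1.22451300 eV

Photon energy: |ΔE| = |E_10 - E_8| = 0.68878856 eV

Convert to wavelength using E = hc/λ with hc = 1239.84 eV·nm:
λ = hc/E = 1239.84 eV·nm / 0.68878856 eV
λ = 1800.03 nm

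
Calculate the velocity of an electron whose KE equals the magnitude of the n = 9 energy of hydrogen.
2.431e+05 m/s (or 0.08% of c)

The binding energy at n = 9 for hydrogen is:
E_9 = -13.6057/9² = -0.1679716 eV
|E_9| = 0.1679716 eV

Convert to Joules:
KE = 0.1679716 eV × (1.602177 × 10⁻¹⁹ J/eV) = 2.69120e-20 J

Using KE = ½mv²:
v = √(2·KE/m_e)
v = √(2 × 2.69120e-20 J / 9.10938 × 10⁻³¹ kg)
v = 2.431e+05 m/s

This is approximately 0.08% the speed of light.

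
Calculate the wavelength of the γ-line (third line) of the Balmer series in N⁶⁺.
8.86 nm

The lines of a series are numbered from the longest wavelength (smallest ΔE) outward; the third line is the transition from n = n_f + 3 to n_f.
The Balmer series has all transitions ending at n_f = 2.

For N⁶⁺ (Z = 7), the third line (γ-line) is the jump from n = 5 to n = 2:
E_5 = -13.6057 × 7² / 5² = -26.6672 eV
E_2 = -13.6057 × 7² / 2² = -166.6698 eV
ΔE = E_5 - E_2 = 140.0026 eV

λ = hc/E = 1239.84 eV·nm / 140.0026 eV
λ = 8.86 nm

This is the γ-line of the Balmer series in N⁶⁺.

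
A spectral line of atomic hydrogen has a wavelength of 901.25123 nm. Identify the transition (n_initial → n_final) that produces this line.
n = 10 → n = 3

First, find the photon energy from the wavelength (hc = 1239.84 eV·nm):
E = hc/λ = 1239.84 eV·nm / 901.25123 nm = 1.3756874 eV

The energy levels of hydrogen satisfy E_n = -13.6057 / n² eV, so an emission n_i → n_f releases
ΔE = 13.6057 × (1/n_f² − 1/n_i²) eV.

Setting ΔE equal to the photon energy:
1/n_f² − 1/n_i² = 1.3756874 / 13.6057 = 0.10111111

Since 1/n_i² must be positive, we need 1/n_f² > 0.10111111, i.e. n_f ≤ 3. For each allowed n_f, solve n_i = (1/n_f² − 0.10111111)^(−1/2) and check whether it is a whole number:
  n_f = 1: 1/n_i² = 1.00000000 − 0.10111111 = 0.89888889 → n_i = 1.055  (not an integer) ✗
  n_f = 2: 1/n_i² = 0.25000000 − 0.10111111 = 0.14888889 → n_i = 2.592  (not an integer) ✗
  n_f = 3: 1/n_i² = 0.11111111 − 0.10111111 = 0.01000000 → n_i = 10.000  → integer, n_i = 10 ✓

Only n_f = 3 gives an integer upper level, n_i = 10.

The transition is from n = 10 to n = 3 (emission).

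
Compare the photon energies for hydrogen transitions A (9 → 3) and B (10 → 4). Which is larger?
9 → 3

Calculate the energy for each transition:

Transition 9 → 3:
ΔE₁ = |E_3 - E_9| = |-13.6057/3² - (-13.6057/9²)|
ΔE₁ = |-1.511744444444 - (-0.167971604938)| = 1.343772840 eV

Transition 10 → 4:
ΔE₂ = |E_4 - E_10| = |-13.6057/4² - (-13.6057/10²)|
ΔE₂ = |-0.850356250000 - (-0.136057000000)| = 0.714299250 eV

Since 1.343772840 eV > 0.714299250 eV, the transition 9 → 3 emits the more energetic photon.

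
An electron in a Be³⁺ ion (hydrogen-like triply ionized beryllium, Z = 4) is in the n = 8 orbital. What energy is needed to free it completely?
3.401425 eV

The ionization energy is the energy needed to remove the electron completely (n → ∞).

For a hydrogen-like ion with Z = 4, E_n = -13.6057 Z² / n² eV.

At n = 8: E_8 = -13.6057 × 4² / 8² = -3.401425000 eV
At n = ∞: E_∞ = 0 eV

Ionization energy = E_∞ - E_8 = 0 - (-3.401425000) = 3.401425000 eV
Ionization energy ≈ 3.401425 eV

This is also called the binding energy of the electron in state n = 8.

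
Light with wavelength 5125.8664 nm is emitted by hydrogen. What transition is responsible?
n = 10 → n = 6

First, find the photon energy from the wavelength (hc = 1239.84 eV·nm):
E = hc/λ = 1239.84 eV·nm / 5125.8664 nm = 0.24187911 eV

The energy levels of hydrogen satisfy E_n = -13.6057 / n² eV, so an emission n_i → n_f releases
ΔE = 13.6057 × (1/n_f² − 1/n_i²) eV.

Setting ΔE equal to the photon energy:
1/n_f² − 1/n_i² = 0.24187911 / 13.6057 = 0.017777778

Since 1/n_i² must be positive, we need 1/n_f² > 0.017777778, i.e. n_f ≤ 7. For each allowed n_f, solve n_i = (1/n_f² − 0.017777778)^(−1/2) and check whether it is a whole number:
  n_f = 1: 1/n_i² = 1.000000000 − 0.017777778 = 0.982222222 → n_i = 1.009  (not an integer) ✗
  n_f = 2: 1/n_i² = 0.250000000 − 0.017777778 = 0.232222222 → n_i = 2.075  (not an integer) ✗
  n_f = 3: 1/n_i² = 0.111111111 − 0.017777778 = 0.093333333 → n_i = 3.273  (not an integer) ✗
  n_f = 4: 1/n_i² = 0.062500000 − 0.017777778 = 0.044722222 → n_i = 4.729  (not an integer) ✗
  n_f = 5: 1/n_i² = 0.040000000 − 0.017777778 = 0.022222222 → n_i = 6.708  (not an integer) ✗
  n_f = 6: 1/n_i² = 0.027777778 − 0.017777778 = 0.010000000 → n_i = 10.000  → integer, n_i = 10 ✓
  n_f = 7: 1/n_i² = 0.020408163 − 0.017777778 = 0.002630385 → n_i = 19.498  (not an integer) ✗

Only n_f = 6 gives an integer upper level, n_i = 10.

The transition is from n = 10 to n = 6 (emission).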